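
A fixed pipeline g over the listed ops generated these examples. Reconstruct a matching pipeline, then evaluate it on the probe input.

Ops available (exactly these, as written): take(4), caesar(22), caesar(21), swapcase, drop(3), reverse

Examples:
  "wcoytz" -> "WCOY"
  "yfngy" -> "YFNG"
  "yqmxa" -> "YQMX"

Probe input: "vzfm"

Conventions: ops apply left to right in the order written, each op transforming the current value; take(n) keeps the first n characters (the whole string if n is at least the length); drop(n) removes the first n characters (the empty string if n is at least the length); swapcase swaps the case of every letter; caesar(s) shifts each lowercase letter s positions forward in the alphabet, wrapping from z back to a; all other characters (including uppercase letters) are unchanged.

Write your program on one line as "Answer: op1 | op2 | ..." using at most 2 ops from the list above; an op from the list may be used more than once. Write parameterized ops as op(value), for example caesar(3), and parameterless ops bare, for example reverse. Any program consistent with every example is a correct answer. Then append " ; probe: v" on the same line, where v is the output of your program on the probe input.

take(4) | swapcase ; probe: "VZFM"

Check, running the answer program on each example:
  "wcoytz" -> "wcoy" -> "WCOY"
  "yfngy" -> "yfng" -> "YFNG"
  "yqmxa" -> "yqmx" -> "YQMX"
  probe: "vzfm" -> "vzfm" -> "VZFM"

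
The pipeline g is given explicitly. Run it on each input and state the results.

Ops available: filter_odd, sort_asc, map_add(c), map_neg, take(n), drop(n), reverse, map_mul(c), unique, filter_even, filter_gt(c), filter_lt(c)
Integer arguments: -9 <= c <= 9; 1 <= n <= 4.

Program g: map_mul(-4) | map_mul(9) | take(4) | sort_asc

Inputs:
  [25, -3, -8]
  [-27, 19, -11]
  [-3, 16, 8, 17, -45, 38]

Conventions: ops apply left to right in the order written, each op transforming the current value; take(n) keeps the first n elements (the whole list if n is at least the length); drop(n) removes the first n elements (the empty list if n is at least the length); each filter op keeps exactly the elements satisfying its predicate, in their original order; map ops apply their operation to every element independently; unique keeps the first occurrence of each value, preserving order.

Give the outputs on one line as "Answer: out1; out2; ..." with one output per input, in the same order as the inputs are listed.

Execution, op by op:
  [25, -3, -8] -> [-100, 12, 32] -> [-900, 108, 288] -> [-900, 108, 288] -> [-900, 108, 288]
  [-27, 19, -11] -> [108, -76, 44] -> [972, -684, 396] -> [972, -684, 396] -> [-684, 396, 972]
  [-3, 16, 8, 17, -45, 38] -> [12, -64, -32, -68, 180, -152] -> [108, -576, -288, -612, 1620, -1368] -> [108, -576, -288, -612] -> [-612, -576, -288, 108]

[-900, 108, 288]; [-684, 396, 972]; [-612, -576, -288, 108]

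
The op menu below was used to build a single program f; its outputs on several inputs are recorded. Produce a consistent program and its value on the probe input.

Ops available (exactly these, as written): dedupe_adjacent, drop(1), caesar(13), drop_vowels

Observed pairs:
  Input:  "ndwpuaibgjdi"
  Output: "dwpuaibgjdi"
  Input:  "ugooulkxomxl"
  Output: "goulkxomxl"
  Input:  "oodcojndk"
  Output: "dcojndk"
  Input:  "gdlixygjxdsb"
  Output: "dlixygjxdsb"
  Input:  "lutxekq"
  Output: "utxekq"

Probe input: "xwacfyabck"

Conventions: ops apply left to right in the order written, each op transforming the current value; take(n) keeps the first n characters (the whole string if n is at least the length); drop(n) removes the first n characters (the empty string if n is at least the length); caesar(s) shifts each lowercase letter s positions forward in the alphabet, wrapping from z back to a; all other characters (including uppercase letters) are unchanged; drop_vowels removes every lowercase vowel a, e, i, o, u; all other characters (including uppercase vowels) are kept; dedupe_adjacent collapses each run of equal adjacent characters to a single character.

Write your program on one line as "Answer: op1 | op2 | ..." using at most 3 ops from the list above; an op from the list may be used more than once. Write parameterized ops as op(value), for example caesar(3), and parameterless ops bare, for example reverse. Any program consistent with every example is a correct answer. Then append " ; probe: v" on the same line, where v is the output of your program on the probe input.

dedupe_adjacent | drop(1) ; probe: "wacfyabck"

Check, running the answer program on each example:
  "ndwpuaibgjdi" -> "ndwpuaibgjdi" -> "dwpuaibgjdi"
  "ugooulkxomxl" -> "ugoulkxomxl" -> "goulkxomxl"
  "oodcojndk" -> "odcojndk" -> "dcojndk"
  "gdlixygjxdsb" -> "gdlixygjxdsb" -> "dlixygjxdsb"
  "lutxekq" -> "lutxekq" -> "utxekq"
  probe: "xwacfyabck" -> "xwacfyabck" -> "wacfyabck"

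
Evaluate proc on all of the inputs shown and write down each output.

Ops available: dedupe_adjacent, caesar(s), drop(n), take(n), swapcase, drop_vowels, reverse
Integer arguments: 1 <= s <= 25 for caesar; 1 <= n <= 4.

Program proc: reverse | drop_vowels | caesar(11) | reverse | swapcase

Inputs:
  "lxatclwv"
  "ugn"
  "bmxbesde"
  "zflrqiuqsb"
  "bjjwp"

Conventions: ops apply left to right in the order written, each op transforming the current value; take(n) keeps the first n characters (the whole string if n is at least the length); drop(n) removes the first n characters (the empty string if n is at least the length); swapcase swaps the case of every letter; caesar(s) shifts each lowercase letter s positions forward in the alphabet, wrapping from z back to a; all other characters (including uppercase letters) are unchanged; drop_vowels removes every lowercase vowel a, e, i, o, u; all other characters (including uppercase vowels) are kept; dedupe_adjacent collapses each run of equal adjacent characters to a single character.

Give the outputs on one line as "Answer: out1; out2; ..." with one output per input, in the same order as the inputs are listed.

Execution, op by op:
  "lxatclwv" -> "vwlctaxl" -> "vwlctxl" -> "ghwneiw" -> "wienwhg" -> "WIENWHG"
  "ugn" -> "ngu" -> "ng" -> "yr" -> "ry" -> "RY"
  "bmxbesde" -> "edsebxmb" -> "dsbxmb" -> "odmixm" -> "mximdo" -> "MXIMDO"
  "zflrqiuqsb" -> "bsquiqrlfz" -> "bsqqrlfz" -> "mdbbcwqk" -> "kqwcbbdm" -> "KQWCBBDM"
  "bjjwp" -> "pwjjb" -> "pwjjb" -> "ahuum" -> "muuha" -> "MUUHA"

"WIENWHG"; "RY"; "MXIMDO"; "KQWCBBDM"; "MUUHA"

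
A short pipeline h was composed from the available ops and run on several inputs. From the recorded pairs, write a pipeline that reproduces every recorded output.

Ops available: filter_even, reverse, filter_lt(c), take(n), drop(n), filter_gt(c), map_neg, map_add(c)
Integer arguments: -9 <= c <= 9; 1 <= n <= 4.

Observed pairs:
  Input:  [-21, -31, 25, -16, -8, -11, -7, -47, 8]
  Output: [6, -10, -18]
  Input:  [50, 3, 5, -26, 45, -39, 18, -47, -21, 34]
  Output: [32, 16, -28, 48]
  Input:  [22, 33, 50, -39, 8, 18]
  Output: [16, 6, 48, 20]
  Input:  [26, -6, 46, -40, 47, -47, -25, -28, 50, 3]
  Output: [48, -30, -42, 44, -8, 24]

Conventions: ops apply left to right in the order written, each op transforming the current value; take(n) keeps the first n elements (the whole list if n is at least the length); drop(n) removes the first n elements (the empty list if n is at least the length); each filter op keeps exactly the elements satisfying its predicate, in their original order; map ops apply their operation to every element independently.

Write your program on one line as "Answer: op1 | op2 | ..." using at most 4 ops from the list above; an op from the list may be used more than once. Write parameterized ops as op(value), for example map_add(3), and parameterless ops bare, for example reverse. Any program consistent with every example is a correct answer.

map_add(-7) | reverse | map_add(5) | filter_even

Check, running the answer program on each example:
  [-21, -31, 25, -16, -8, -11, -7, -47, 8] -> [-28, -38, 18, -23, -15, -18, -14, -54, 1] -> [1, -54, -14, -18, -15, -23, 18, -38, -28] -> [6, -49, -9, -13, -10, -18, 23, -33, -23] -> [6, -10, -18]
  [50, 3, 5, -26, 45, -39, 18, -47, -21, 34] -> [43, -4, -2, -33, 38, -46, 11, -54, -28, 27] -> [27, -28, -54, 11, -46, 38, -33, -2, -4, 43] -> [32, -23, -49, 16, -41, 43, -28, 3, 1, 48] -> [32, 16, -28, 48]
  [22, 33, 50, -39, 8, 18] -> [15, 26, 43, -46, 1, 11] -> [11, 1, -46, 43, 26, 15] -> [16, 6, -41, 48, 31, 20] -> [16, 6, 48, 20]
  [26, -6, 46, -40, 47, -47, -25, -28, 50, 3] -> [19, -13, 39, -47, 40, -54, -32, -35, 43, -4] -> [-4, 43, -35, -32, -54, 40, -47, 39, -13, 19] -> [1, 48, -30, -27, -49, 45, -42, 44, -8, 24] -> [48, -30, -42, 44, -8, 24]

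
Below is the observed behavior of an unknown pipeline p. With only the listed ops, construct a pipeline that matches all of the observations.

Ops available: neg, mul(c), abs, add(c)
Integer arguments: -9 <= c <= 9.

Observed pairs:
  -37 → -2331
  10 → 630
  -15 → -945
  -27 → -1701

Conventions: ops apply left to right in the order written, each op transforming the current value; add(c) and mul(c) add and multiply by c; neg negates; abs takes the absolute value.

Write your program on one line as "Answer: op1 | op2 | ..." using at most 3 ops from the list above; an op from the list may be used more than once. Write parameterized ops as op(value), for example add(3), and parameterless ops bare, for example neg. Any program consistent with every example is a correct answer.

mul(7) | mul(9)

Check, running the answer program on each example:
  -37 -> -259 -> -2331
  10 -> 70 -> 630
  -15 -> -105 -> -945
  -27 -> -189 -> -1701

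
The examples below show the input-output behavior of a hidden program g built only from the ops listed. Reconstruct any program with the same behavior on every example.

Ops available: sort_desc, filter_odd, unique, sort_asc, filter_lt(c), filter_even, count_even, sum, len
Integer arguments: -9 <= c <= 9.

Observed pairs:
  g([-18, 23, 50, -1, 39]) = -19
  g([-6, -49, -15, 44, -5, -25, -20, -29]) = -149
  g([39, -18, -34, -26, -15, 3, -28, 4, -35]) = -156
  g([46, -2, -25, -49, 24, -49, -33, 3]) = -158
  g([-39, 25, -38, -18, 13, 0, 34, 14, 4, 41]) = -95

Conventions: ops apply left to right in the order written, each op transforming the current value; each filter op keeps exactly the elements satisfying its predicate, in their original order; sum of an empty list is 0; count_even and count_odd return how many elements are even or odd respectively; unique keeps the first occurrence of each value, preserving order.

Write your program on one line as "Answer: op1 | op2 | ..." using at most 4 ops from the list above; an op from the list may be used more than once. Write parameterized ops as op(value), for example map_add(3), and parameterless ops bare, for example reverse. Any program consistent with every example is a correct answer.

filter_lt(1) | sort_asc | sum

Check, running the answer program on each example:
  [-18, 23, 50, -1, 39] -> [-18, -1] -> [-18, -1] -> -19
  [-6, -49, -15, 44, -5, -25, -20, -29] -> [-6, -49, -15, -5, -25, -20, -29] -> [-49, -29, -25, -20, -15, -6, -5] -> -149
  [39, -18, -34, -26, -15, 3, -28, 4, -35] -> [-18, -34, -26, -15, -28, -35] -> [-35, -34, -28, -26, -18, -15] -> -156
  [46, -2, -25, -49, 24, -49, -33, 3] -> [-2, -25, -49, -49, -33] -> [-49, -49, -33, -25, -2] -> -158
  [-39, 25, -38, -18, 13, 0, 34, 14, 4, 41] -> [-39, -38, -18, 0] -> [-39, -38, -18, 0] -> -95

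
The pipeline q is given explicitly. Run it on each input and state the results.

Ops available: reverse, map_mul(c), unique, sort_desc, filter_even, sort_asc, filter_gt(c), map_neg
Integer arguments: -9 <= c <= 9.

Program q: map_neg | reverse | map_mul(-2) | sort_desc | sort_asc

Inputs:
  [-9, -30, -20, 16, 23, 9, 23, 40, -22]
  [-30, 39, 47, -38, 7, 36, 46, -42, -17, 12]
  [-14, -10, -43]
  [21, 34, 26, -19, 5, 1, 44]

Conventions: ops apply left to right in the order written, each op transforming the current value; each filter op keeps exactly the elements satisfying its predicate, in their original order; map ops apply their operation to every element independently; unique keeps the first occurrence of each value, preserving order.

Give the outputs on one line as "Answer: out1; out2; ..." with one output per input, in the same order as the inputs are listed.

Execution, op by op:
  [-9, -30, -20, 16, 23, 9, 23, 40, -22] -> [9, 30, 20, -16, -23, -9, -23, -40, 22] -> [22, -40, -23, -9, -23, -16, 20, 30, 9] -> [-44, 80, 46, 18, 46, 32, -40, -60, -18] -> [80, 46, 46, 32, 18, -18, -40, -44, -60] -> [-60, -44, -40, -18, 18, 32, 46, 46, 80]
  [-30, 39, 47, -38, 7, 36, 46, -42, -17, 12] -> [30, -39, -47, 38, -7, -36, -46, 42, 17, -12] -> [-12, 17, 42, -46, -36, -7, 38, -47, -39, 30] -> [24, -34, -84, 92, 72, 14, -76, 94, 78, -60] -> [94, 92, 78, 72, 24, 14, -34, -60, -76, -84] -> [-84, -76, -60, -34, 14, 24, 72, 78, 92, 94]
  [-14, -10, -43] -> [14, 10, 43] -> [43, 10, 14] -> [-86, -20, -28] -> [-20, -28, -86] -> [-86, -28, -20]
  [21, 34, 26, -19, 5, 1, 44] -> [-21, -34, -26, 19, -5, -1, -44] -> [-44, -1, -5, 19, -26, -34, -21] -> [88, 2, 10, -38, 52, 68, 42] -> [88, 68, 52, 42, 10, 2, -38] -> [-38, 2, 10, 42, 52, 68, 88]

[-60, -44, -40, -18, 18, 32, 46, 46, 80]; [-84, -76, -60, -34, 14, 24, 72, 78, 92, 94]; [-86, -28, -20]; [-38, 2, 10, 42, 52, 68, 88]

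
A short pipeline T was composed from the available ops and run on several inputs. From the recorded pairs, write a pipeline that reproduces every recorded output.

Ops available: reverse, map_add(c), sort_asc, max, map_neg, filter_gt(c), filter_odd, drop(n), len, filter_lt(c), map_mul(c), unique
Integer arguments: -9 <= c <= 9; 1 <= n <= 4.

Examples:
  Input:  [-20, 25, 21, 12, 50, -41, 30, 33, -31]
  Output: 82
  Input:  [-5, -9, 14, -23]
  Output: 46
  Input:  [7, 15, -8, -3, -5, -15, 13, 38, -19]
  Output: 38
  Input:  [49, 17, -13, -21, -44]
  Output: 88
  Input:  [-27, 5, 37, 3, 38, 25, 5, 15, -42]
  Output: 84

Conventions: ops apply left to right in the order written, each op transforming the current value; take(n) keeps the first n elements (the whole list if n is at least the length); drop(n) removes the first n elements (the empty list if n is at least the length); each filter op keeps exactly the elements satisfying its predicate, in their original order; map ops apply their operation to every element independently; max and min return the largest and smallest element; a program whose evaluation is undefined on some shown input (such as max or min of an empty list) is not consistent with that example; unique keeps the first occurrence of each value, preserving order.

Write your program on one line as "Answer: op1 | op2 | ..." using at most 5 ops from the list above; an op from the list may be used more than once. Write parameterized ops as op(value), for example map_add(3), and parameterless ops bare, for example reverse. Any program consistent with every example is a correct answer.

map_mul(-2) | unique | drop(2) | reverse | max

Check, running the answer program on each example:
  [-20, 25, 21, 12, 50, -41, 30, 33, -31] -> [40, -50, -42, -24, -100, 82, -60, -66, 62] -> [40, -50, -42, -24, -100, 82, -60, -66, 62] -> [-42, -24, -100, 82, -60, -66, 62] -> [62, -66, -60, 82, -100, -24, -42] -> 82
  [-5, -9, 14, -23] -> [10, 18, -28, 46] -> [10, 18, -28, 46] -> [-28, 46] -> [46, -28] -> 46
  [7, 15, -8, -3, -5, -15, 13, 38, -19] -> [-14, -30, 16, 6, 10, 30, -26, -76, 38] -> [-14, -30, 16, 6, 10, 30, -26, -76, 38] -> [16, 6, 10, 30, -26, -76, 38] -> [38, -76, -26, 30, 10, 6, 16] -> 38
  [49, 17, -13, -21, -44] -> [-98, -34, 26, 42, 88] -> [-98, -34, 26, 42, 88] -> [26, 42, 88] -> [88, 42, 26] -> 88
  [-27, 5, 37, 3, 38, 25, 5, 15, -42] -> [54, -10, -74, -6, -76, -50, -10, -30, 84] -> [54, -10, -74, -6, -76, -50, -30, 84] -> [-74, -6, -76, -50, -30, 84] -> [84, -30, -50, -76, -6, -74] -> 84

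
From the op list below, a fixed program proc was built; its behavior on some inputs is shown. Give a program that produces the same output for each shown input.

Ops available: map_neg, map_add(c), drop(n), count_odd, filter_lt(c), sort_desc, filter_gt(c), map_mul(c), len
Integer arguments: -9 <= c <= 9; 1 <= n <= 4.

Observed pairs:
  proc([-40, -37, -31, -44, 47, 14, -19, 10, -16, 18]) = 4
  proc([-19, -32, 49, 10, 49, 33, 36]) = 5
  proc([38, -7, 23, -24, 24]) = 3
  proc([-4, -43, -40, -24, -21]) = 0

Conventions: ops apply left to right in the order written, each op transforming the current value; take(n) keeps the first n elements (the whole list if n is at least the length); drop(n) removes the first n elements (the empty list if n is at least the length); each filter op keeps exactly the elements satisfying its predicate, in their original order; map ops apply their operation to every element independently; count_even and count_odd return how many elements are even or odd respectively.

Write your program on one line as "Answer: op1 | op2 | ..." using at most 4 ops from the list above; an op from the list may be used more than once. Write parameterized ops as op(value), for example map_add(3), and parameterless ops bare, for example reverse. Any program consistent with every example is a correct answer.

filter_gt(8) | map_add(8) | len

Check, running the answer program on each example:
  [-40, -37, -31, -44, 47, 14, -19, 10, -16, 18] -> [47, 14, 10, 18] -> [55, 22, 18, 26] -> 4
  [-19, -32, 49, 10, 49, 33, 36] -> [49, 10, 49, 33, 36] -> [57, 18, 57, 41, 44] -> 5
  [38, -7, 23, -24, 24] -> [38, 23, 24] -> [46, 31, 32] -> 3
  [-4, -43, -40, -24, -21] -> [] -> [] -> 0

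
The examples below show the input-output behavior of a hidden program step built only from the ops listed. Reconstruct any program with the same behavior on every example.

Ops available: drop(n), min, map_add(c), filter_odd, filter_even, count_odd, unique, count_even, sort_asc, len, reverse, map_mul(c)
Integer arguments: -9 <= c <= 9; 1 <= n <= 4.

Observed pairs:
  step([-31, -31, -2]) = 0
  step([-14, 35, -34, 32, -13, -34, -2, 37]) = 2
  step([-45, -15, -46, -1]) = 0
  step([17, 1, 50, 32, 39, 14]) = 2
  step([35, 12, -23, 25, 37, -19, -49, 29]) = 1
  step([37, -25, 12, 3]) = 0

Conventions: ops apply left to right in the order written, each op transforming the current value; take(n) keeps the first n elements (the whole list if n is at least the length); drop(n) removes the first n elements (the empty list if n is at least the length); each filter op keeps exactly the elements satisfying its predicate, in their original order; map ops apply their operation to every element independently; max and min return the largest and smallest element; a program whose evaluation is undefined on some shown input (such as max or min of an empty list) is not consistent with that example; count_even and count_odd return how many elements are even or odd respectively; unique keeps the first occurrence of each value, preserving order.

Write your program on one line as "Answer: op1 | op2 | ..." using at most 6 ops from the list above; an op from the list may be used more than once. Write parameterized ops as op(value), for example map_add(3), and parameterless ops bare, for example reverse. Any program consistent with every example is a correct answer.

sort_asc | drop(3) | map_add(7) | filter_odd | count_odd

Check, running the answer program on each example:
  [-31, -31, -2] -> [-31, -31, -2] -> [] -> [] -> [] -> 0
  [-14, 35, -34, 32, -13, -34, -2, 37] -> [-34, -34, -14, -13, -2, 32, 35, 37] -> [-13, -2, 32, 35, 37] -> [-6, 5, 39, 42, 44] -> [5, 39] -> 2
  [-45, -15, -46, -1] -> [-46, -45, -15, -1] -> [-1] -> [6] -> [] -> 0
  [17, 1, 50, 32, 39, 14] -> [1, 14, 17, 32, 39, 50] -> [32, 39, 50] -> [39, 46, 57] -> [39, 57] -> 2
  [35, 12, -23, 25, 37, -19, -49, 29] -> [-49, -23, -19, 12, 25, 29, 35, 37] -> [12, 25, 29, 35, 37] -> [19, 32, 36, 42, 44] -> [19] -> 1
  [37, -25, 12, 3] -> [-25, 3, 12, 37] -> [37] -> [44] -> [] -> 0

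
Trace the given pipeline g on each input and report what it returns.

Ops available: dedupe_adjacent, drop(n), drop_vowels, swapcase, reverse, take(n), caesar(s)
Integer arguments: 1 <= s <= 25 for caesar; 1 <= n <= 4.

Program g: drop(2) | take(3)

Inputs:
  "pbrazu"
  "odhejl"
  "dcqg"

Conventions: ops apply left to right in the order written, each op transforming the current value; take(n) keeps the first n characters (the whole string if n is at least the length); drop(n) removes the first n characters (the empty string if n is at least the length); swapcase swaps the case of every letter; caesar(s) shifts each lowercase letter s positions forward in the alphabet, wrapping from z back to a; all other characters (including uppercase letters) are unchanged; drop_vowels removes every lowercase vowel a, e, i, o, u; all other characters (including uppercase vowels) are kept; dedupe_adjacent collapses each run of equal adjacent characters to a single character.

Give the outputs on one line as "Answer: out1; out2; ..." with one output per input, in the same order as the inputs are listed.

"raz"; "hej"; "qg"

Execution, op by op:
  "pbrazu" -> "razu" -> "raz"
  "odhejl" -> "hejl" -> "hej"
  "dcqg" -> "qg" -> "qg"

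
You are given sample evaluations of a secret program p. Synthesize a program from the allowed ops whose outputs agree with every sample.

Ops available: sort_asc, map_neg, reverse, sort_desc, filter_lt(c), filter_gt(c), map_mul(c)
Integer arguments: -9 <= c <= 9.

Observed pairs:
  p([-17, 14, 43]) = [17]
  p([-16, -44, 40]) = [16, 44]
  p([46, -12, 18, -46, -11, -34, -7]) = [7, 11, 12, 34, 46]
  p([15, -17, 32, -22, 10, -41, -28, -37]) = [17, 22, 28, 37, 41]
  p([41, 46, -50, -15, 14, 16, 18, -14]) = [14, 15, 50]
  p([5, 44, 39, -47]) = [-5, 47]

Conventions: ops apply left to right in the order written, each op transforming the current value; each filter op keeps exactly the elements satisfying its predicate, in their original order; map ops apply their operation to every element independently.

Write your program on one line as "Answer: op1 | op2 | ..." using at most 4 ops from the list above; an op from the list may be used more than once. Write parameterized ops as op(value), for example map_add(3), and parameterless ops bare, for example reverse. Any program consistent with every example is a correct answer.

map_neg | sort_desc | sort_asc | filter_gt(-8)

Check, running the answer program on each example:
  [-17, 14, 43] -> [17, -14, -43] -> [17, -14, -43] -> [-43, -14, 17] -> [17]
  [-16, -44, 40] -> [16, 44, -40] -> [44, 16, -40] -> [-40, 16, 44] -> [16, 44]
  [46, -12, 18, -46, -11, -34, -7] -> [-46, 12, -18, 46, 11, 34, 7] -> [46, 34, 12, 11, 7, -18, -46] -> [-46, -18, 7, 11, 12, 34, 46] -> [7, 11, 12, 34, 46]
  [15, -17, 32, -22, 10, -41, -28, -37] -> [-15, 17, -32, 22, -10, 41, 28, 37] -> [41, 37, 28, 22, 17, -10, -15, -32] -> [-32, -15, -10, 17, 22, 28, 37, 41] -> [17, 22, 28, 37, 41]
  [41, 46, -50, -15, 14, 16, 18, -14] -> [-41, -46, 50, 15, -14, -16, -18, 14] -> [50, 15, 14, -14, -16, -18, -41, -46] -> [-46, -41, -18, -16, -14, 14, 15, 50] -> [14, 15, 50]
  [5, 44, 39, -47] -> [-5, -44, -39, 47] -> [47, -5, -39, -44] -> [-44, -39, -5, 47] -> [-5, 47]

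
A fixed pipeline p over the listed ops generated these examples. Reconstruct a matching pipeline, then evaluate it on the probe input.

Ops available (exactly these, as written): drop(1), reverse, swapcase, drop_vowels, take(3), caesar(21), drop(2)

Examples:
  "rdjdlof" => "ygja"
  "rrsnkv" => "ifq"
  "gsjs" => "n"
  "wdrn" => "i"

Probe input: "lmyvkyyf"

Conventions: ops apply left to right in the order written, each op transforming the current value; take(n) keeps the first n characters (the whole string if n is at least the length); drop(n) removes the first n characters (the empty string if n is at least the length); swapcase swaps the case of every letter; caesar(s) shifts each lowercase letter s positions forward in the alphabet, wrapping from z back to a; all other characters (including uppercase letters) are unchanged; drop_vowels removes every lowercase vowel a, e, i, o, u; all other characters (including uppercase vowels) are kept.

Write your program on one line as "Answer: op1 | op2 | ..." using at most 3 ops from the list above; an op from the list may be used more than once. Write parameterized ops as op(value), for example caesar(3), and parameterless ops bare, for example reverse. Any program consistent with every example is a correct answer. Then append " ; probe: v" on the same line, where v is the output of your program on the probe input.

drop(2) | drop(1) | caesar(21) ; probe: "qftta"

Check, running the answer program on each example:
  "rdjdlof" -> "jdlof" -> "dlof" -> "ygja"
  "rrsnkv" -> "snkv" -> "nkv" -> "ifq"
  "gsjs" -> "js" -> "s" -> "n"
  "wdrn" -> "rn" -> "n" -> "i"
  probe: "lmyvkyyf" -> "yvkyyf" -> "vkyyf" -> "qftta"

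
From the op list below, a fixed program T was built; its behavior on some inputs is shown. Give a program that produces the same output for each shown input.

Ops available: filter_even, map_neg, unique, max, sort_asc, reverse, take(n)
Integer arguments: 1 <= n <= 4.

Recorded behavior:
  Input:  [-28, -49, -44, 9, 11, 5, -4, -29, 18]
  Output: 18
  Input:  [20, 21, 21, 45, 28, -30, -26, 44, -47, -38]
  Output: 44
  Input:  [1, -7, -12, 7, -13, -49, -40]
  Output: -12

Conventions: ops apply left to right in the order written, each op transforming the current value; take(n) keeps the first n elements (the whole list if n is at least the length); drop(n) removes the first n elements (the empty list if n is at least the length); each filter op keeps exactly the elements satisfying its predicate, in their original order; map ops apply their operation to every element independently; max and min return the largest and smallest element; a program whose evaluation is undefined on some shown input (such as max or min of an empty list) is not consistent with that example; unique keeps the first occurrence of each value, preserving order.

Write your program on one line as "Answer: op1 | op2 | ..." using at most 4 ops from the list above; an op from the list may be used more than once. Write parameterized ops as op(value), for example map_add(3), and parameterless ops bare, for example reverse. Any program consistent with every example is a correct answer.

reverse | unique | filter_even | max

Check, running the answer program on each example:
  [-28, -49, -44, 9, 11, 5, -4, -29, 18] -> [18, -29, -4, 5, 11, 9, -44, -49, -28] -> [18, -29, -4, 5, 11, 9, -44, -49, -28] -> [18, -4, -44, -28] -> 18
  [20, 21, 21, 45, 28, -30, -26, 44, -47, -38] -> [-38, -47, 44, -26, -30, 28, 45, 21, 21, 20] -> [-38, -47, 44, -26, -30, 28, 45, 21, 20] -> [-38, 44, -26, -30, 28, 20] -> 44
  [1, -7, -12, 7, -13, -49, -40] -> [-40, -49, -13, 7, -12, -7, 1] -> [-40, -49, -13, 7, -12, -7, 1] -> [-40, -12] -> -12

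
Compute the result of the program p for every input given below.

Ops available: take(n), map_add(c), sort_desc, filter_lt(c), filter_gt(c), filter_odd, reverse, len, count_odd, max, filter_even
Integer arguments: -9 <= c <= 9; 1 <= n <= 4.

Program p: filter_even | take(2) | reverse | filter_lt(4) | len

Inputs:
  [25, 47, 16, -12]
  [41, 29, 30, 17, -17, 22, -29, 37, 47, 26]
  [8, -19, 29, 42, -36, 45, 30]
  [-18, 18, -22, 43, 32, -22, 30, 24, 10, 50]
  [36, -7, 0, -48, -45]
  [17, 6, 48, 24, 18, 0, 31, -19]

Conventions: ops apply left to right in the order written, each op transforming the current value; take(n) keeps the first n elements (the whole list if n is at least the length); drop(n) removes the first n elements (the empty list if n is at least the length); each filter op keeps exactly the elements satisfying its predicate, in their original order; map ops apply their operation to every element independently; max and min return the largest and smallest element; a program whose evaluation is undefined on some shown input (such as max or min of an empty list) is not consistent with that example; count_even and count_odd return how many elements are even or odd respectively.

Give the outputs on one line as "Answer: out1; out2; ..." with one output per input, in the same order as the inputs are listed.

1; 0; 0; 1; 1; 0

Execution, op by op:
  [25, 47, 16, -12] -> [16, -12] -> [16, -12] -> [-12, 16] -> [-12] -> 1
  [41, 29, 30, 17, -17, 22, -29, 37, 47, 26] -> [30, 22, 26] -> [30, 22] -> [22, 30] -> [] -> 0
  [8, -19, 29, 42, -36, 45, 30] -> [8, 42, -36, 30] -> [8, 42] -> [42, 8] -> [] -> 0
  [-18, 18, -22, 43, 32, -22, 30, 24, 10, 50] -> [-18, 18, -22, 32, -22, 30, 24, 10, 50] -> [-18, 18] -> [18, -18] -> [-18] -> 1
  [36, -7, 0, -48, -45] -> [36, 0, -48] -> [36, 0] -> [0, 36] -> [0] -> 1
  [17, 6, 48, 24, 18, 0, 31, -19] -> [6, 48, 24, 18, 0] -> [6, 48] -> [48, 6] -> [] -> 0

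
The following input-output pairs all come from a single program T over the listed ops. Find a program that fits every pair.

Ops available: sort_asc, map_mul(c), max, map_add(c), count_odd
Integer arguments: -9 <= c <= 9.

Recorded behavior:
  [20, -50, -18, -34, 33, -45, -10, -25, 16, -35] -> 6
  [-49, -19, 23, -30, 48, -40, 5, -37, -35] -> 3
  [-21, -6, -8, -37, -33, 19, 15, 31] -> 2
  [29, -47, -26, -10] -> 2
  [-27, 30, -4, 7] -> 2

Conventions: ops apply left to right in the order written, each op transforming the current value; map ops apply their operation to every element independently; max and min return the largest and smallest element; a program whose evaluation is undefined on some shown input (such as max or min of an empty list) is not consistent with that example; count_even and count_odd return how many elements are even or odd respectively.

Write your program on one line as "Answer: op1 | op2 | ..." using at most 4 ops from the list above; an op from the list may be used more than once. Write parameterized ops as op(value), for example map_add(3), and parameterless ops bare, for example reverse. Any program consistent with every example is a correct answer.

map_add(5) | map_add(6) | sort_asc | count_odd

Check, running the answer program on each example:
  [20, -50, -18, -34, 33, -45, -10, -25, 16, -35] -> [25, -45, -13, -29, 38, -40, -5, -20, 21, -30] -> [31, -39, -7, -23, 44, -34, 1, -14, 27, -24] -> [-39, -34, -24, -23, -14, -7, 1, 27, 31, 44] -> 6
  [-49, -19, 23, -30, 48, -40, 5, -37, -35] -> [-44, -14, 28, -25, 53, -35, 10, -32, -30] -> [-38, -8, 34, -19, 59, -29, 16, -26, -24] -> [-38, -29, -26, -24, -19, -8, 16, 34, 59] -> 3
  [-21, -6, -8, -37, -33, 19, 15, 31] -> [-16, -1, -3, -32, -28, 24, 20, 36] -> [-10, 5, 3, -26, -22, 30, 26, 42] -> [-26, -22, -10, 3, 5, 26, 30, 42] -> 2
  [29, -47, -26, -10] -> [34, -42, -21, -5] -> [40, -36, -15, 1] -> [-36, -15, 1, 40] -> 2
  [-27, 30, -4, 7] -> [-22, 35, 1, 12] -> [-16, 41, 7, 18] -> [-16, 7, 18, 41] -> 2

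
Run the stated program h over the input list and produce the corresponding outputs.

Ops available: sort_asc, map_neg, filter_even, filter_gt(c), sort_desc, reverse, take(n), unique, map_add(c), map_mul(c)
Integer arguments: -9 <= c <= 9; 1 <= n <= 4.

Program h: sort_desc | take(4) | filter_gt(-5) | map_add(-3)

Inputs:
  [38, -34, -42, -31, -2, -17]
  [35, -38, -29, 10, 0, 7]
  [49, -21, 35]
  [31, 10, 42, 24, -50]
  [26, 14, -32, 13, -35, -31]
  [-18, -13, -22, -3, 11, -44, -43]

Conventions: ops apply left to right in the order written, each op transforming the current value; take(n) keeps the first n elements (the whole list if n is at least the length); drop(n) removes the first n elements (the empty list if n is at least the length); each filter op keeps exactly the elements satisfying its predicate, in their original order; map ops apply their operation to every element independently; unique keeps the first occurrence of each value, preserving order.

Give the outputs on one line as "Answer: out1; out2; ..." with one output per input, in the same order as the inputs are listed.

Execution, op by op:
  [38, -34, -42, -31, -2, -17] -> [38, -2, -17, -31, -34, -42] -> [38, -2, -17, -31] -> [38, -2] -> [35, -5]
  [35, -38, -29, 10, 0, 7] -> [35, 10, 7, 0, -29, -38] -> [35, 10, 7, 0] -> [35, 10, 7, 0] -> [32, 7, 4, -3]
  [49, -21, 35] -> [49, 35, -21] -> [49, 35, -21] -> [49, 35] -> [46, 32]
  [31, 10, 42, 24, -50] -> [42, 31, 24, 10, -50] -> [42, 31, 24, 10] -> [42, 31, 24, 10] -> [39, 28, 21, 7]
  [26, 14, -32, 13, -35, -31] -> [26, 14, 13, -31, -32, -35] -> [26, 14, 13, -31] -> [26, 14, 13] -> [23, 11, 10]
  [-18, -13, -22, -3, 11, -44, -43] -> [11, -3, -13, -18, -22, -43, -44] -> [11, -3, -13, -18] -> [11, -3] -> [8, -6]

[35, -5]; [32, 7, 4, -3]; [46, 32]; [39, 28, 21, 7]; [23, 11, 10]; [8, -6]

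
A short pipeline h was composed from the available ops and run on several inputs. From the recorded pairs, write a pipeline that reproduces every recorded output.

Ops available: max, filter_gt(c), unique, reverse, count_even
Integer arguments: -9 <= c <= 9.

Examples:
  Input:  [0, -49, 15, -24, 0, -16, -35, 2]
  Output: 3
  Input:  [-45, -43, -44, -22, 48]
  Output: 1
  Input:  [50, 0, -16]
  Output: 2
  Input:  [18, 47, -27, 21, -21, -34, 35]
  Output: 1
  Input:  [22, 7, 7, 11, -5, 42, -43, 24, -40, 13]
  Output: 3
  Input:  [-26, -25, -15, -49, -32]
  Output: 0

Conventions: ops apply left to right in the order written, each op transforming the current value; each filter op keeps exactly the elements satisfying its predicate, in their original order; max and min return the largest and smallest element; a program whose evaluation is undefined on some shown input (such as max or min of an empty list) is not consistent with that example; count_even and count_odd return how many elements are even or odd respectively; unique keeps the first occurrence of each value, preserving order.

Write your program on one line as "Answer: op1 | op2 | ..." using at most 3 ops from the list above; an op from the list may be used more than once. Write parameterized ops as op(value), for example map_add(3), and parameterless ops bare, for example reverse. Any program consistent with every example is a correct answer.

filter_gt(-9) | reverse | count_even

Check, running the answer program on each example:
  [0, -49, 15, -24, 0, -16, -35, 2] -> [0, 15, 0, 2] -> [2, 0, 15, 0] -> 3
  [-45, -43, -44, -22, 48] -> [48] -> [48] -> 1
  [50, 0, -16] -> [50, 0] -> [0, 50] -> 2
  [18, 47, -27, 21, -21, -34, 35] -> [18, 47, 21, 35] -> [35, 21, 47, 18] -> 1
  [22, 7, 7, 11, -5, 42, -43, 24, -40, 13] -> [22, 7, 7, 11, -5, 42, 24, 13] -> [13, 24, 42, -5, 11, 7, 7, 22] -> 3
  [-26, -25, -15, -49, -32] -> [] -> [] -> 0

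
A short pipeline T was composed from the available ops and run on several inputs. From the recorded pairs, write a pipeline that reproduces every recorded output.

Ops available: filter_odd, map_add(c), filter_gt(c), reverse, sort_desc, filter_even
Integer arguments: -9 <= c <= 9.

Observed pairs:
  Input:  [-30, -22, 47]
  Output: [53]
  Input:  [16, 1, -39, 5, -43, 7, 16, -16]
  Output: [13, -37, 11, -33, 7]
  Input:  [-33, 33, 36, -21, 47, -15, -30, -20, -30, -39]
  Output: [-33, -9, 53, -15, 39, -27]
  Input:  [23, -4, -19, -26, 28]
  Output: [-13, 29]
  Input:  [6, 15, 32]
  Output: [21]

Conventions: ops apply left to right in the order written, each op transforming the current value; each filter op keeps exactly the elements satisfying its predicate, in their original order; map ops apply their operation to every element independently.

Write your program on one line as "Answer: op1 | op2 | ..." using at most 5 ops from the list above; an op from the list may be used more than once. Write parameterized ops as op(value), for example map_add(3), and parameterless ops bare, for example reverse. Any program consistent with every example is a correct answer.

filter_odd | map_add(-3) | map_add(9) | reverse

Check, running the answer program on each example:
  [-30, -22, 47] -> [47] -> [44] -> [53] -> [53]
  [16, 1, -39, 5, -43, 7, 16, -16] -> [1, -39, 5, -43, 7] -> [-2, -42, 2, -46, 4] -> [7, -33, 11, -37, 13] -> [13, -37, 11, -33, 7]
  [-33, 33, 36, -21, 47, -15, -30, -20, -30, -39] -> [-33, 33, -21, 47, -15, -39] -> [-36, 30, -24, 44, -18, -42] -> [-27, 39, -15, 53, -9, -33] -> [-33, -9, 53, -15, 39, -27]
  [23, -4, -19, -26, 28] -> [23, -19] -> [20, -22] -> [29, -13] -> [-13, 29]
  [6, 15, 32] -> [15] -> [12] -> [21] -> [21]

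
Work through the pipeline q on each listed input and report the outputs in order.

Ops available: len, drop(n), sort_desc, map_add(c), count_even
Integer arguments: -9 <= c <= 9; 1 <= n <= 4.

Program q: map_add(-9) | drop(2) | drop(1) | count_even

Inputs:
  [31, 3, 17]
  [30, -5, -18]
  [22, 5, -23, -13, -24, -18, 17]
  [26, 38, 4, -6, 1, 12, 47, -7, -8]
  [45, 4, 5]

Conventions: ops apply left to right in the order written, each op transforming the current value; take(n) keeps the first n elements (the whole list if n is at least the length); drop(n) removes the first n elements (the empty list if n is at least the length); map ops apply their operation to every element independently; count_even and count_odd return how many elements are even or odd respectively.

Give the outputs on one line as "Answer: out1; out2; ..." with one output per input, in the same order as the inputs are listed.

Execution, op by op:
  [31, 3, 17] -> [22, -6, 8] -> [8] -> [] -> 0
  [30, -5, -18] -> [21, -14, -27] -> [-27] -> [] -> 0
  [22, 5, -23, -13, -24, -18, 17] -> [13, -4, -32, -22, -33, -27, 8] -> [-32, -22, -33, -27, 8] -> [-22, -33, -27, 8] -> 2
  [26, 38, 4, -6, 1, 12, 47, -7, -8] -> [17, 29, -5, -15, -8, 3, 38, -16, -17] -> [-5, -15, -8, 3, 38, -16, -17] -> [-15, -8, 3, 38, -16, -17] -> 3
  [45, 4, 5] -> [36, -5, -4] -> [-4] -> [] -> 0

0; 0; 2; 3; 0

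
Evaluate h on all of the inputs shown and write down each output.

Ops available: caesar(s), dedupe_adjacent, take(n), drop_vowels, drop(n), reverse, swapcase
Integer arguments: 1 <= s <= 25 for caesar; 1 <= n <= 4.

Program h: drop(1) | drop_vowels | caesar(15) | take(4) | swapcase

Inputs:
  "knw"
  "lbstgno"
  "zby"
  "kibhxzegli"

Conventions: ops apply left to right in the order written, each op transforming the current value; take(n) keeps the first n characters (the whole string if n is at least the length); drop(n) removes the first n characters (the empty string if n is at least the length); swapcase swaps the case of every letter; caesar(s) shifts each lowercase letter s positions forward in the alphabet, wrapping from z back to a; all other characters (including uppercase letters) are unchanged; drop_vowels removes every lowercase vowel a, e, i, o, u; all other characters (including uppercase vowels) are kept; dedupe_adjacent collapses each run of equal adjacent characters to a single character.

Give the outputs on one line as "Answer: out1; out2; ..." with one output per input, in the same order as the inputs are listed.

Execution, op by op:
  "knw" -> "nw" -> "nw" -> "cl" -> "cl" -> "CL"
  "lbstgno" -> "bstgno" -> "bstgn" -> "qhivc" -> "qhiv" -> "QHIV"
  "zby" -> "by" -> "by" -> "qn" -> "qn" -> "QN"
  "kibhxzegli" -> "ibhxzegli" -> "bhxzgl" -> "qwmova" -> "qwmo" -> "QWMO"

"CL"; "QHIV"; "QN"; "QWMO"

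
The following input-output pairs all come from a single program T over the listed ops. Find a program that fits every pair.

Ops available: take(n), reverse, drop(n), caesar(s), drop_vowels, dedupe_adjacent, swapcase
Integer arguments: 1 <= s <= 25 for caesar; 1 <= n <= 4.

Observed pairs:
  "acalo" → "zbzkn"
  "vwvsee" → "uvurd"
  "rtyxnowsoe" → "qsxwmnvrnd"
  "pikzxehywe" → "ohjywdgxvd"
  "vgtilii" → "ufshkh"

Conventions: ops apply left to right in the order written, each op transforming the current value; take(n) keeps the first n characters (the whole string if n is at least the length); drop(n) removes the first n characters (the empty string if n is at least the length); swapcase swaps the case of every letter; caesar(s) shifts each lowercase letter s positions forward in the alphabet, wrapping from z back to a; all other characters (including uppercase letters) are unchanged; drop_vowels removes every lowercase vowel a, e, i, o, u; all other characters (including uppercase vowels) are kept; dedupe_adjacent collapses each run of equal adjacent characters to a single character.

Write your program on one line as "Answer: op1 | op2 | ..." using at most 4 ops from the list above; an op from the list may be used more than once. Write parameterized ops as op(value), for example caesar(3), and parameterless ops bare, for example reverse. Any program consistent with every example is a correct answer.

caesar(25) | reverse | dedupe_adjacent | reverse

Check, running the answer program on each example:
  "acalo" -> "zbzkn" -> "nkzbz" -> "nkzbz" -> "zbzkn"
  "vwvsee" -> "uvurdd" -> "ddruvu" -> "druvu" -> "uvurd"
  "rtyxnowsoe" -> "qsxwmnvrnd" -> "dnrvnmwxsq" -> "dnrvnmwxsq" -> "qsxwmnvrnd"
  "pikzxehywe" -> "ohjywdgxvd" -> "dvxgdwyjho" -> "dvxgdwyjho" -> "ohjywdgxvd"
  "vgtilii" -> "ufshkhh" -> "hhkhsfu" -> "hkhsfu" -> "ufshkh"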